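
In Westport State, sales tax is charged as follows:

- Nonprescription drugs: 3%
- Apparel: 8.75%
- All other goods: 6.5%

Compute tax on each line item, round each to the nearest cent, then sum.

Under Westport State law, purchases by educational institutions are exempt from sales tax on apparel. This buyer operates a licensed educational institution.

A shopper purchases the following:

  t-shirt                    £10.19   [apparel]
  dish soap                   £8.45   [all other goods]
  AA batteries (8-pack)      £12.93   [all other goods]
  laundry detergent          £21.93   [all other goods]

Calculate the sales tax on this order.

T-shirt £10.19: apparel, buyer-exempt → 0% → £0.00
Dish soap £8.45: all other goods → 6.5% → £0.55
AA batteries (8-pack) £12.93: all other goods → 6.5% → £0.84
Laundry detergent £21.93: all other goods → 6.5% → £1.43
Total tax = £0.55 + £0.84 + £1.43 = £2.82

£2.82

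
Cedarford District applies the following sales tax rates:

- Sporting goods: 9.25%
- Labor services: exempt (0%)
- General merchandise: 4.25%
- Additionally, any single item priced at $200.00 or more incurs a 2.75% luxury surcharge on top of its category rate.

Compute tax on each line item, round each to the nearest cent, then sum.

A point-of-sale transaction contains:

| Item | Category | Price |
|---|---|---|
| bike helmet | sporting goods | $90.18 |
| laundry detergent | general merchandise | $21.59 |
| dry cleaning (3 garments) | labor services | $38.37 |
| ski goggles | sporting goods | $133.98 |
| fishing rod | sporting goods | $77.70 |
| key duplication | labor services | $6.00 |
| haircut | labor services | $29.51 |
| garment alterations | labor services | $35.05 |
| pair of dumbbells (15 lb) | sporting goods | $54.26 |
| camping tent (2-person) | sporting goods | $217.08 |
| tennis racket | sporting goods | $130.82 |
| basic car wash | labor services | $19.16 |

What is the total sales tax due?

$72.01

Bike helmet $90.18: sporting goods → 9.25% → $8.34
Laundry detergent $21.59: general merchandise → 4.25% → $0.92
Dry cleaning (3 garments) $38.37: labor services → 0% → $0.00
Ski goggles $133.98: sporting goods → 9.25% → $12.39
Fishing rod $77.70: sporting goods → 9.25% → $7.19
Key duplication $6.00: labor services → 0% → $0.00
Haircut $29.51: labor services → 0% → $0.00
Garment alterations $35.05: labor services → 0% → $0.00
Pair of dumbbells (15 lb) $54.26: sporting goods → 9.25% → $5.02
Camping tent (2-person) $217.08: sporting goods → 9.25% + 2.75% surcharge = 12% → $26.05
Tennis racket $130.82: sporting goods → 9.25% → $12.10
Basic car wash $19.16: labor services → 0% → $0.00
Total tax = $8.34 + $0.92 + $12.39 + $7.19 + $5.02 + $26.05 + $12.10 = $72.01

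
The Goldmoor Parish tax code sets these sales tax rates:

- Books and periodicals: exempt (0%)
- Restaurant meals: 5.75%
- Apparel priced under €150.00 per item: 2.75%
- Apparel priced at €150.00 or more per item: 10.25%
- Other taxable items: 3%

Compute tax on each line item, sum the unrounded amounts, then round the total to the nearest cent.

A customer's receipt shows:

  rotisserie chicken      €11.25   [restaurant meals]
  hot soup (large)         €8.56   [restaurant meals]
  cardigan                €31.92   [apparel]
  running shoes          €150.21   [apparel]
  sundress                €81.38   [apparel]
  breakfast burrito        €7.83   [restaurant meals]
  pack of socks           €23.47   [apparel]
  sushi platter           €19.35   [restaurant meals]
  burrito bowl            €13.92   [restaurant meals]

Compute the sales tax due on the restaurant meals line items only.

€3.50

Rotisserie chicken €11.25: restaurant meals → 5.75% → €0.646875
Hot soup (large) €8.56: restaurant meals → 5.75% → €0.4922
Breakfast burrito €7.83: restaurant meals → 5.75% → €0.450225
Sushi platter €19.35: restaurant meals → 5.75% → €1.112625
Burrito bowl €13.92: restaurant meals → 5.75% → €0.8004
Tax on restaurant meals: unrounded sum = €3.502325 → €3.50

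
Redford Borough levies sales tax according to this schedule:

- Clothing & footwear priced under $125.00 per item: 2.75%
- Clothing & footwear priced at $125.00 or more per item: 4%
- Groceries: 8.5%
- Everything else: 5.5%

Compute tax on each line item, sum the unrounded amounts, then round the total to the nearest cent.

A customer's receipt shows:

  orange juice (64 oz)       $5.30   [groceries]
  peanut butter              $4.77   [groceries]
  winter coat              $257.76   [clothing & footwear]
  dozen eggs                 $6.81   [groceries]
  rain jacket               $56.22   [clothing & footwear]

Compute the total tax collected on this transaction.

$13.29

Orange juice (64 oz) $5.30: groceries → 8.5% → $0.4505
Peanut butter $4.77: groceries → 8.5% → $0.40545
Winter coat $257.76: clothing & footwear, $125.00 or more → 4% → $10.3104
Dozen eggs $6.81: groceries → 8.5% → $0.57885
Rain jacket $56.22: clothing & footwear, under $125.00 → 2.75% → $1.54605
Unrounded tax sum = $13.29125 → $13.29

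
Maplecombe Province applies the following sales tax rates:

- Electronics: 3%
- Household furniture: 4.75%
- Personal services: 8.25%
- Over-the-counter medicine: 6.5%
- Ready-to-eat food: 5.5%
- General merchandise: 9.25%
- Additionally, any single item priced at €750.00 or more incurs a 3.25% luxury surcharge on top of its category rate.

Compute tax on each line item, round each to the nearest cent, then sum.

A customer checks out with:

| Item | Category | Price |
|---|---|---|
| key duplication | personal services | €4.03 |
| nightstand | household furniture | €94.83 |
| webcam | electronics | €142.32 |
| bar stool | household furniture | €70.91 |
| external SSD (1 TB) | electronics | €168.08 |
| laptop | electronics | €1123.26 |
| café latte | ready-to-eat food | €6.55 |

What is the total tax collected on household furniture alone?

Nightstand €94.83: household furniture → 4.75% → €4.50
Bar stool €70.91: household furniture → 4.75% → €3.37
Tax on household furniture = €4.50 + €3.37 = €7.87

€7.87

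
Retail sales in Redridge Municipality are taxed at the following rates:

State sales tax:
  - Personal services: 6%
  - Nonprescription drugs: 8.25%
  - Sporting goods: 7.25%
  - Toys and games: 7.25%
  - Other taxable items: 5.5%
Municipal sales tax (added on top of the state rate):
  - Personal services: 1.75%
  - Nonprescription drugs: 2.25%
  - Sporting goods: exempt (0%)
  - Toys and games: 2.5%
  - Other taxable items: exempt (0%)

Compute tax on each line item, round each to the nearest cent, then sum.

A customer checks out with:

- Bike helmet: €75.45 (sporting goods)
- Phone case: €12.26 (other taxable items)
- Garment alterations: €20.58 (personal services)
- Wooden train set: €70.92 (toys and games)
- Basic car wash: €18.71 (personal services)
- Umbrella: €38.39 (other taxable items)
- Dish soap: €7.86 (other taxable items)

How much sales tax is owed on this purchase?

€18.63

Bike helmet €75.45: sporting goods → 7.25% + 0% municipal = 7.25% → €5.47
Phone case €12.26: other taxable items → 5.5% + 0% municipal = 5.5% → €0.67
Garment alterations €20.58: personal services → 6% + 1.75% municipal = 7.75% → €1.59
Wooden train set €70.92: toys and games → 7.25% + 2.5% municipal = 9.75% → €6.91
Basic car wash €18.71: personal services → 6% + 1.75% municipal = 7.75% → €1.45
Umbrella €38.39: other taxable items → 5.5% + 0% municipal = 5.5% → €2.11
Dish soap €7.86: other taxable items → 5.5% + 0% municipal = 5.5% → €0.43
Total tax = €5.47 + €0.67 + €1.59 + €6.91 + €1.45 + €2.11 + €0.43 = €18.63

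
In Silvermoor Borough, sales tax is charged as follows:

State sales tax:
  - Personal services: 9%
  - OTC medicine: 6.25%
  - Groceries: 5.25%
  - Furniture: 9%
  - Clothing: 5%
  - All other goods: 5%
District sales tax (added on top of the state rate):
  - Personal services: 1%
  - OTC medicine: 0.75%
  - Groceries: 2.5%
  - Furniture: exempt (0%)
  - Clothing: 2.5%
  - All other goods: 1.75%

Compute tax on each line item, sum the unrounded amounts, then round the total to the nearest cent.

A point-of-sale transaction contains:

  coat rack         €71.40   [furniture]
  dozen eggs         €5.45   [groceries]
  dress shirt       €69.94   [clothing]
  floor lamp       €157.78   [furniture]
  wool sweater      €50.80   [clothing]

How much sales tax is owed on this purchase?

Coat rack €71.40: furniture → 9% + 0% district = 9% → €6.426
Dozen eggs €5.45: groceries → 5.25% + 2.5% district = 7.75% → €0.422375
Dress shirt €69.94: clothing → 5% + 2.5% district = 7.5% → €5.2455
Floor lamp €157.78: furniture → 9% + 0% district = 9% → €14.2002
Wool sweater €50.80: clothing → 5% + 2.5% district = 7.5% → €3.81
Unrounded tax sum = €30.104075 → €30.10

€30.10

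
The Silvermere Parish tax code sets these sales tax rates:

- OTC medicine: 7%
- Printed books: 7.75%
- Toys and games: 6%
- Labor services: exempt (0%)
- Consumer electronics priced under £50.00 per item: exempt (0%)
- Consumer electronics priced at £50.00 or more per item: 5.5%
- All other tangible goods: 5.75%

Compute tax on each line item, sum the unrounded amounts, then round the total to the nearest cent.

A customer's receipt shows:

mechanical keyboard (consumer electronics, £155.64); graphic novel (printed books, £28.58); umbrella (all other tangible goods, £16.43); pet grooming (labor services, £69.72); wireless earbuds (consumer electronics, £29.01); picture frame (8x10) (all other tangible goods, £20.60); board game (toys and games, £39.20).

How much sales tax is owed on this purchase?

Mechanical keyboard £155.64: consumer electronics, £50.00 or more → 5.5% → £8.5602
Graphic novel £28.58: printed books → 7.75% → £2.21495
Umbrella £16.43: all other tangible goods → 5.75% → £0.944725
Pet grooming £69.72: labor services → 0% → £0.00
Wireless earbuds £29.01: consumer electronics, under £50.00 → 0% → £0.00
Picture frame (8x10) £20.60: all other tangible goods → 5.75% → £1.1845
Board game £39.20: toys and games → 6% → £2.352
Unrounded tax sum = £15.256375 → £15.26

£15.26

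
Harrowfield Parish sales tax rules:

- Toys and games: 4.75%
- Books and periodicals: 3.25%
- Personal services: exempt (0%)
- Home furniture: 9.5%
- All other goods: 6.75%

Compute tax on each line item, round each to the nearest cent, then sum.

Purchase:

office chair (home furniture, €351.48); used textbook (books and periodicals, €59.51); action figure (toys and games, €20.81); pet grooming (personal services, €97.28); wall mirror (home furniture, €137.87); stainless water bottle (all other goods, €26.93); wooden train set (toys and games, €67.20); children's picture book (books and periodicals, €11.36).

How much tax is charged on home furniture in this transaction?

Office chair €351.48: home furniture → 9.5% → €33.39
Wall mirror €137.87: home furniture → 9.5% → €13.10
Tax on home furniture = €33.39 + €13.10 = €46.49

€46.49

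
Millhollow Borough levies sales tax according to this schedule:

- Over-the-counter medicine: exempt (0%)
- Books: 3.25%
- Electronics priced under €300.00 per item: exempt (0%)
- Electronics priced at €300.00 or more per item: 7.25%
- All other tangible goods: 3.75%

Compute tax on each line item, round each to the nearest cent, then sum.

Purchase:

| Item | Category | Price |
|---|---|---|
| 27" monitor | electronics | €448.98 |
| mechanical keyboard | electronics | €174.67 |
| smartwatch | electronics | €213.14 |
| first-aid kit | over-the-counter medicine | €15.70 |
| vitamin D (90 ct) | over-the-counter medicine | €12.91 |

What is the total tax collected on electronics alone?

€32.55

27" monitor €448.98: electronics, €300.00 or more → 7.25% → €32.55
Mechanical keyboard €174.67: electronics, under €300.00 → 0% → €0.00
Smartwatch €213.14: electronics, under €300.00 → 0% → €0.00
Tax on electronics = €32.55 + €0.00 + €0.00 = €32.55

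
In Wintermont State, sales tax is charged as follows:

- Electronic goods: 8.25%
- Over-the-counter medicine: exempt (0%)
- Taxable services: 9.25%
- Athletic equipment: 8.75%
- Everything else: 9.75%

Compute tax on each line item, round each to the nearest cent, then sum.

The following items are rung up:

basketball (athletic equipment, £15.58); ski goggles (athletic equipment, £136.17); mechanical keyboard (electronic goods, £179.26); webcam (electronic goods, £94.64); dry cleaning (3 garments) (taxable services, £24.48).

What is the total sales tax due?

Basketball £15.58: athletic equipment → 8.75% → £1.36
Ski goggles £136.17: athletic equipment → 8.75% → £11.91
Mechanical keyboard £179.26: electronic goods → 8.25% → £14.79
Webcam £94.64: electronic goods → 8.25% → £7.81
Dry cleaning (3 garments) £24.48: taxable services → 9.25% → £2.26
Total tax = £1.36 + £11.91 + £14.79 + £7.81 + £2.26 = £38.13

£38.13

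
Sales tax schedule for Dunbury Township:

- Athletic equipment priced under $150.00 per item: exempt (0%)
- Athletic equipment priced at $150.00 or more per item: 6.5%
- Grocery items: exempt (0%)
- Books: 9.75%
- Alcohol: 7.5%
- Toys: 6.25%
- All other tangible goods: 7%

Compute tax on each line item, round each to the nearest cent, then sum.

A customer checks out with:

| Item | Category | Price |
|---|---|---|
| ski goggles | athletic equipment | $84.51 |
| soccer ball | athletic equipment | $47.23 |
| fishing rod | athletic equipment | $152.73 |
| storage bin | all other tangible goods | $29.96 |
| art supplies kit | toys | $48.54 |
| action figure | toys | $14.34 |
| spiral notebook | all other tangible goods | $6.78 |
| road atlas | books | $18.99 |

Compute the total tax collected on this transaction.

Ski goggles $84.51: athletic equipment, under $150.00 → 0% → $0.00
Soccer ball $47.23: athletic equipment, under $150.00 → 0% → $0.00
Fishing rod $152.73: athletic equipment, $150.00 or more → 6.5% → $9.93
Storage bin $29.96: all other tangible goods → 7% → $2.10
Art supplies kit $48.54: toys → 6.25% → $3.03
Action figure $14.34: toys → 6.25% → $0.90
Spiral notebook $6.78: all other tangible goods → 7% → $0.47
Road atlas $18.99: books → 9.75% → $1.85
Total tax = $9.93 + $2.10 + $3.03 + $0.90 + $0.47 + $1.85 = $18.28

$18.28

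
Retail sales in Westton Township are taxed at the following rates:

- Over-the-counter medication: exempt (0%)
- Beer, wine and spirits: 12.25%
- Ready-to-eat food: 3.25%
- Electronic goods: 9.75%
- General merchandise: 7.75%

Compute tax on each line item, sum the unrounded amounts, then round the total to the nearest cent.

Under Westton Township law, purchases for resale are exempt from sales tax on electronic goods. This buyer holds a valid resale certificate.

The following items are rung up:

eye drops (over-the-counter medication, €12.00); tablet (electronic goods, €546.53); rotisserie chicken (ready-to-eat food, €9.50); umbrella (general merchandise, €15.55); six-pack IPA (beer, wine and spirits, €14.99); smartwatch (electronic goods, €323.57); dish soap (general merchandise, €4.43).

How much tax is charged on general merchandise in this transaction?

Umbrella €15.55: general merchandise → 7.75% → €1.205125
Dish soap €4.43: general merchandise → 7.75% → €0.343325
Tax on general merchandise: unrounded sum = €1.54845 → €1.55

€1.55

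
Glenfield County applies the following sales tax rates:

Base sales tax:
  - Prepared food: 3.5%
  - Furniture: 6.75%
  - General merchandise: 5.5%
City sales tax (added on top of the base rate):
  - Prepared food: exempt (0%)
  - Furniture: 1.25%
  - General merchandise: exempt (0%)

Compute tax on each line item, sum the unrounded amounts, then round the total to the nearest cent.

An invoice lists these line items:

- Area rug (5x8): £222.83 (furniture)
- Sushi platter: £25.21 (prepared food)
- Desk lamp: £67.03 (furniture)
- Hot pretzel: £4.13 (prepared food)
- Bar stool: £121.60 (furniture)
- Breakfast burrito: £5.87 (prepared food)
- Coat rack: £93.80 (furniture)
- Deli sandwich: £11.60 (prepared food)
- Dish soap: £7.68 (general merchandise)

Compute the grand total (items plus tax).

Area rug (5x8) £222.83: furniture → 6.75% + 1.25% city = 8% → £17.8264
Sushi platter £25.21: prepared food → 3.5% + 0% city = 3.5% → £0.88235
Desk lamp £67.03: furniture → 6.75% + 1.25% city = 8% → £5.3624
Hot pretzel £4.13: prepared food → 3.5% + 0% city = 3.5% → £0.14455
Bar stool £121.60: furniture → 6.75% + 1.25% city = 8% → £9.728
Breakfast burrito £5.87: prepared food → 3.5% + 0% city = 3.5% → £0.20545
Coat rack £93.80: furniture → 6.75% + 1.25% city = 8% → £7.504
Deli sandwich £11.60: prepared food → 3.5% + 0% city = 3.5% → £0.406
Dish soap £7.68: general merchandise → 5.5% + 0% city = 5.5% → £0.4224
Subtotal = £559.75; unrounded tax = £42.48155 → £42.48; total due = £602.23

£602.23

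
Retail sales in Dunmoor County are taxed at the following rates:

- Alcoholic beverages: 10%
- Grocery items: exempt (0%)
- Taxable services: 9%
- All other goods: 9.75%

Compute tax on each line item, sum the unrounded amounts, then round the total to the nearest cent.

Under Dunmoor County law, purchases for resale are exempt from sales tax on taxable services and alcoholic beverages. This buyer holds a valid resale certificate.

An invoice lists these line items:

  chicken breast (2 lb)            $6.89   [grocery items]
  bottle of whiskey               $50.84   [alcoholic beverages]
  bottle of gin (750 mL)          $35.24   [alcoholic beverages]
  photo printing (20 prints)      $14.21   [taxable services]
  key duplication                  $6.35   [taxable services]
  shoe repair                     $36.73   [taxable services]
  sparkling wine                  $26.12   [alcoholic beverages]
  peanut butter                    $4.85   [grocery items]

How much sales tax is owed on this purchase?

$0.00

Chicken breast (2 lb) $6.89: grocery items → 0% → $0.00
Bottle of whiskey $50.84: alcoholic beverages, buyer-exempt → 0% → $0.00
Bottle of gin (750 mL) $35.24: alcoholic beverages, buyer-exempt → 0% → $0.00
Photo printing (20 prints) $14.21: taxable services, buyer-exempt → 0% → $0.00
Key duplication $6.35: taxable services, buyer-exempt → 0% → $0.00
Shoe repair $36.73: taxable services, buyer-exempt → 0% → $0.00
Sparkling wine $26.12: alcoholic beverages, buyer-exempt → 0% → $0.00
Peanut butter $4.85: grocery items → 0% → $0.00
Unrounded tax sum = $0.00 → $0.00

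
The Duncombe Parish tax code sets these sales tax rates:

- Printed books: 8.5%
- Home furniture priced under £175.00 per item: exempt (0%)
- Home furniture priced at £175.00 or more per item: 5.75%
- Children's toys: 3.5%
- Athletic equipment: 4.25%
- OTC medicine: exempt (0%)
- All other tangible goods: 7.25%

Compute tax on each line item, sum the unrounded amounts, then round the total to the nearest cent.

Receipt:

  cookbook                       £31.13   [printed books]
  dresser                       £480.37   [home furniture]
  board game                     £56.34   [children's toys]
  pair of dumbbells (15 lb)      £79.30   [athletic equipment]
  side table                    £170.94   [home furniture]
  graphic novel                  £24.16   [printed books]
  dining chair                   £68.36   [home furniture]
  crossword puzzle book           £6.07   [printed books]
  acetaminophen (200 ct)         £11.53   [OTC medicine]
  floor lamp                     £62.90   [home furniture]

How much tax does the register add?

Cookbook £31.13: printed books → 8.5% → £2.64605
Dresser £480.37: home furniture, £175.00 or more → 5.75% → £27.621275
Board game £56.34: children's toys → 3.5% → £1.9719
Pair of dumbbells (15 lb) £79.30: athletic equipment → 4.25% → £3.37025
Side table £170.94: home furniture, under £175.00 → 0% → £0.00
Graphic novel £24.16: printed books → 8.5% → £2.0536
Dining chair £68.36: home furniture, under £175.00 → 0% → £0.00
Crossword puzzle book £6.07: printed books → 8.5% → £0.51595
Acetaminophen (200 ct) £11.53: OTC medicine → 0% → £0.00
Floor lamp £62.90: home furniture, under £175.00 → 0% → £0.00
Unrounded tax sum = £38.179025 → £38.18

£38.18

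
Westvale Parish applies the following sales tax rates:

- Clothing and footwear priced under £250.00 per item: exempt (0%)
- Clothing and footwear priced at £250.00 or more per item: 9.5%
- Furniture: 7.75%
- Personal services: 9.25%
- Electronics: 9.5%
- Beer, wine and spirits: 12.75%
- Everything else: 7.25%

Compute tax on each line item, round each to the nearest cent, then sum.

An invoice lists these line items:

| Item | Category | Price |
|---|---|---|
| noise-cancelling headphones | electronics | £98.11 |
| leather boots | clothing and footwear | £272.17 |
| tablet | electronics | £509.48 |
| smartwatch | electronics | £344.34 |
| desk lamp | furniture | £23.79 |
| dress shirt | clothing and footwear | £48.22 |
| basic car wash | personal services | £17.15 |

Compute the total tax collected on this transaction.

£119.72

Noise-cancelling headphones £98.11: electronics → 9.5% → £9.32
Leather boots £272.17: clothing and footwear, £250.00 or more → 9.5% → £25.86
Tablet £509.48: electronics → 9.5% → £48.40
Smartwatch £344.34: electronics → 9.5% → £32.71
Desk lamp £23.79: furniture → 7.75% → £1.84
Dress shirt £48.22: clothing and footwear, under £250.00 → 0% → £0.00
Basic car wash £17.15: personal services → 9.25% → £1.59
Total tax = £9.32 + £25.86 + £48.40 + £32.71 + £1.84 + £1.59 = £119.72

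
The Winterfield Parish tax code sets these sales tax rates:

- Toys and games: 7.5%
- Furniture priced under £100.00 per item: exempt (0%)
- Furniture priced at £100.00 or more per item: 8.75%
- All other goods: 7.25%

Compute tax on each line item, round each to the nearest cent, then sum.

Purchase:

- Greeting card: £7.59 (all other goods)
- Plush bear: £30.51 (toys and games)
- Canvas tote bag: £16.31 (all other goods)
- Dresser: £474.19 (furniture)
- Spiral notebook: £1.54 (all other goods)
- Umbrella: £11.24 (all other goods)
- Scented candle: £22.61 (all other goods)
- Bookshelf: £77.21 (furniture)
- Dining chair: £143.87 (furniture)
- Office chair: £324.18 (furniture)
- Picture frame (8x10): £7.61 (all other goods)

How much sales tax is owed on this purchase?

Greeting card £7.59: all other goods → 7.25% → £0.55
Plush bear £30.51: toys and games → 7.5% → £2.29
Canvas tote bag £16.31: all other goods → 7.25% → £1.18
Dresser £474.19: furniture, £100.00 or more → 8.75% → £41.49
Spiral notebook £1.54: all other goods → 7.25% → £0.11
Umbrella £11.24: all other goods → 7.25% → £0.81
Scented candle £22.61: all other goods → 7.25% → £1.64
Bookshelf £77.21: furniture, under £100.00 → 0% → £0.00
Dining chair £143.87: furniture, £100.00 or more → 8.75% → £12.59
Office chair £324.18: furniture, £100.00 or more → 8.75% → £28.37
Picture frame (8x10) £7.61: all other goods → 7.25% → £0.55
Total tax = £0.55 + £2.29 + £1.18 + £41.49 + £0.11 + £0.81 + £1.64 + £12.59 + £28.37 + £0.55 = £89.58

£89.58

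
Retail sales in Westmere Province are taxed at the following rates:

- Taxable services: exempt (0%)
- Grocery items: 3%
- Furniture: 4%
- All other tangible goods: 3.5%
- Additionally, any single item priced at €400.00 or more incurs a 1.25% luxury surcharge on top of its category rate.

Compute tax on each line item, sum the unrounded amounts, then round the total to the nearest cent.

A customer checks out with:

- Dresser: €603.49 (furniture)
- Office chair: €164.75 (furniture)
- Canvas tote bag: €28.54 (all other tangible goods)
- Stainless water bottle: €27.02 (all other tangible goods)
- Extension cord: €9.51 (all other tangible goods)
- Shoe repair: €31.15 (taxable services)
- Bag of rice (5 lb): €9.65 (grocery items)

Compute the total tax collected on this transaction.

€40.84

Dresser €603.49: furniture → 4% + 1.25% surcharge = 5.25% → €31.683225
Office chair €164.75: furniture → 4% → €6.59
Canvas tote bag €28.54: all other tangible goods → 3.5% → €0.9989
Stainless water bottle €27.02: all other tangible goods → 3.5% → €0.9457
Extension cord €9.51: all other tangible goods → 3.5% → €0.33285
Shoe repair €31.15: taxable services → 0% → €0.00
Bag of rice (5 lb) €9.65: grocery items → 3% → €0.2895
Unrounded tax sum = €40.840175 → €40.84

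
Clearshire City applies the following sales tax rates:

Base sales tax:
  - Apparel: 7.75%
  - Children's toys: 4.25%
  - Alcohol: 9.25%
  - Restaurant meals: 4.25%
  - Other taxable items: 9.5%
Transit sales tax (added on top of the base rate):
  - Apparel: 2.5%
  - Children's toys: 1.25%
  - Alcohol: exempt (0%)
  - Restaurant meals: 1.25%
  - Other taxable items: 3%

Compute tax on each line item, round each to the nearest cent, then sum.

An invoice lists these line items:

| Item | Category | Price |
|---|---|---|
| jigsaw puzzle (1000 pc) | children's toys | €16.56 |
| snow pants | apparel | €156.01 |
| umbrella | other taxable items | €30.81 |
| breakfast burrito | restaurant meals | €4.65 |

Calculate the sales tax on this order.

Jigsaw puzzle (1000 pc) €16.56: children's toys → 4.25% + 1.25% transit = 5.5% → €0.91
Snow pants €156.01: apparel → 7.75% + 2.5% transit = 10.25% → €15.99
Umbrella €30.81: other taxable items → 9.5% + 3% transit = 12.5% → €3.85
Breakfast burrito €4.65: restaurant meals → 4.25% + 1.25% transit = 5.5% → €0.26
Total tax = €0.91 + €15.99 + €3.85 + €0.26 = €21.01

€21.01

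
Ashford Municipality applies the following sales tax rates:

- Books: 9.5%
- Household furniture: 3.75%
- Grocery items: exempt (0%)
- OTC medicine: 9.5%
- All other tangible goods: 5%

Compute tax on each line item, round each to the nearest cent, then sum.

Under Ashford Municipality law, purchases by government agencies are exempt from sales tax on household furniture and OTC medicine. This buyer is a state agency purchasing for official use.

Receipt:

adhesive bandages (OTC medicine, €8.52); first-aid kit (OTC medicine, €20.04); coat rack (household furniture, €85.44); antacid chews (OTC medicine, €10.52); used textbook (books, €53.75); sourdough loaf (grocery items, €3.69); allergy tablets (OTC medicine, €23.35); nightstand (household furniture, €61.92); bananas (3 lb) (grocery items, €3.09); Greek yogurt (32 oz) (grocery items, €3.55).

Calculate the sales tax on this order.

€5.11

Adhesive bandages €8.52: OTC medicine, buyer-exempt → 0% → €0.00
First-aid kit €20.04: OTC medicine, buyer-exempt → 0% → €0.00
Coat rack €85.44: household furniture, buyer-exempt → 0% → €0.00
Antacid chews €10.52: OTC medicine, buyer-exempt → 0% → €0.00
Used textbook €53.75: books → 9.5% → €5.11
Sourdough loaf €3.69: grocery items → 0% → €0.00
Allergy tablets €23.35: OTC medicine, buyer-exempt → 0% → €0.00
Nightstand €61.92: household furniture, buyer-exempt → 0% → €0.00
Bananas (3 lb) €3.09: grocery items → 0% → €0.00
Greek yogurt (32 oz) €3.55: grocery items → 0% → €0.00
Total tax = €5.11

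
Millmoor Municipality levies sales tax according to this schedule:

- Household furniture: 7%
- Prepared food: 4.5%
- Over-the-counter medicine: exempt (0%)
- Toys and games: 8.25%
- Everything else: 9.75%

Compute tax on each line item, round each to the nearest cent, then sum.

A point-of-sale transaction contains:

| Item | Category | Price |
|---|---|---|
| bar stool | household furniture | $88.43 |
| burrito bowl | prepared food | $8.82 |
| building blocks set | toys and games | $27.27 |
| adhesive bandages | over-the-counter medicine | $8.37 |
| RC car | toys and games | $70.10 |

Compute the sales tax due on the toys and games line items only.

Building blocks set $27.27: toys and games → 8.25% → $2.25
RC car $70.10: toys and games → 8.25% → $5.78
Tax on toys and games = $2.25 + $5.78 = $8.03

$8.03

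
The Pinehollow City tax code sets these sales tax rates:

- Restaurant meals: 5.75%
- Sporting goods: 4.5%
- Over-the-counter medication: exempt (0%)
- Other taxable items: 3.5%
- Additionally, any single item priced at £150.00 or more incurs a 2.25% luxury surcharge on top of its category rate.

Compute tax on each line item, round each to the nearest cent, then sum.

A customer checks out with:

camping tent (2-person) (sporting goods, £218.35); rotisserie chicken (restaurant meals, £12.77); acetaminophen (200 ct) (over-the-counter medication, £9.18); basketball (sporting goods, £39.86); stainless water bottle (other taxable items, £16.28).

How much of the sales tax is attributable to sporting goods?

£16.53

Camping tent (2-person) £218.35: sporting goods → 4.5% + 2.25% surcharge = 6.75% → £14.74
Basketball £39.86: sporting goods → 4.5% → £1.79
Tax on sporting goods = £14.74 + £1.79 = £16.53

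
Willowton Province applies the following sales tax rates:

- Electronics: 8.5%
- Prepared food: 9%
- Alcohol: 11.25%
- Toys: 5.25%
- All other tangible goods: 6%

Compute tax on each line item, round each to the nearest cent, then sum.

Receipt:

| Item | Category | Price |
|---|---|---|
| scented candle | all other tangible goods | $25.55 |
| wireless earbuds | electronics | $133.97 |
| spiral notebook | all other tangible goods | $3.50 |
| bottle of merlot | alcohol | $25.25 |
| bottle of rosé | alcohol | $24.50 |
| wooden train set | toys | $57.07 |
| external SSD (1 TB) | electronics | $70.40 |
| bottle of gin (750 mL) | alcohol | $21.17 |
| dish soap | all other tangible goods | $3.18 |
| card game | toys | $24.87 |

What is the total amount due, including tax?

Scented candle $25.55: all other tangible goods → 6% → $1.53
Wireless earbuds $133.97: electronics → 8.5% → $11.39
Spiral notebook $3.50: all other tangible goods → 6% → $0.21
Bottle of merlot $25.25: alcohol → 11.25% → $2.84
Bottle of rosé $24.50: alcohol → 11.25% → $2.76
Wooden train set $57.07: toys → 5.25% → $3.00
External SSD (1 TB) $70.40: electronics → 8.5% → $5.98
Bottle of gin (750 mL) $21.17: alcohol → 11.25% → $2.38
Dish soap $3.18: all other tangible goods → 6% → $0.19
Card game $24.87: toys → 5.25% → $1.31
Subtotal = $389.46; tax = $31.59; total due = $421.05

$421.05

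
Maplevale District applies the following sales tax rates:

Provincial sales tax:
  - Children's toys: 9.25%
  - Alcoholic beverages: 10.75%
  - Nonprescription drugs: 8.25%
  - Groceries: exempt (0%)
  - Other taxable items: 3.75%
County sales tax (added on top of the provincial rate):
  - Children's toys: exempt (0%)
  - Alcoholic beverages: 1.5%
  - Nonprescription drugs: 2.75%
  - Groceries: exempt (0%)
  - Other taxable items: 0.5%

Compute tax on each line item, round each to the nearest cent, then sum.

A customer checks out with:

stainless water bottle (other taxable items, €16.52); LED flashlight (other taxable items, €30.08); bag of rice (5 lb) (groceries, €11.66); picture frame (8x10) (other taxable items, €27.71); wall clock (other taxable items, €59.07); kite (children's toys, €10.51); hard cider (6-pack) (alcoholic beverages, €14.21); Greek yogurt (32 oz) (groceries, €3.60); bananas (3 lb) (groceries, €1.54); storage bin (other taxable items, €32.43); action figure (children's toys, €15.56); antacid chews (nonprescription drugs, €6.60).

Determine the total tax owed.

Stainless water bottle €16.52: other taxable items → 3.75% + 0.5% county = 4.25% → €0.70
LED flashlight €30.08: other taxable items → 3.75% + 0.5% county = 4.25% → €1.28
Bag of rice (5 lb) €11.66: groceries → 0% + 0% county = 0% → €0.00
Picture frame (8x10) €27.71: other taxable items → 3.75% + 0.5% county = 4.25% → €1.18
Wall clock €59.07: other taxable items → 3.75% + 0.5% county = 4.25% → €2.51
Kite €10.51: children's toys → 9.25% + 0% county = 9.25% → €0.97
Hard cider (6-pack) €14.21: alcoholic beverages → 10.75% + 1.5% county = 12.25% → €1.74
Greek yogurt (32 oz) €3.60: groceries → 0% + 0% county = 0% → €0.00
Bananas (3 lb) €1.54: groceries → 0% + 0% county = 0% → €0.00
Storage bin €32.43: other taxable items → 3.75% + 0.5% county = 4.25% → €1.38
Action figure €15.56: children's toys → 9.25% + 0% county = 9.25% → €1.44
Antacid chews €6.60: nonprescription drugs → 8.25% + 2.75% county = 11% → €0.73
Total tax = €0.70 + €1.28 + €1.18 + €2.51 + €0.97 + €1.74 + €1.38 + €1.44 + €0.73 = €11.93

€11.93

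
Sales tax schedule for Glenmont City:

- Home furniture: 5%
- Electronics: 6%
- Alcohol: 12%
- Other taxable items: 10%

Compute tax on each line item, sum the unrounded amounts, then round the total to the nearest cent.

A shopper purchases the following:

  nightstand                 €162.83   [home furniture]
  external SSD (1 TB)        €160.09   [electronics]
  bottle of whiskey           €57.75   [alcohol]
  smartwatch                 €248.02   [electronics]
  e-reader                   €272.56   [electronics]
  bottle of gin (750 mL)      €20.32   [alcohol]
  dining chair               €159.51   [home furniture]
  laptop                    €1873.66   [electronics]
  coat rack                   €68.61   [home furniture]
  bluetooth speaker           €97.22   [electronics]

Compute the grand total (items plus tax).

Nightstand €162.83: home furniture → 5% → €8.1415
External SSD (1 TB) €160.09: electronics → 6% → €9.6054
Bottle of whiskey €57.75: alcohol → 12% → €6.93
Smartwatch €248.02: electronics → 6% → €14.8812
E-reader €272.56: electronics → 6% → €16.3536
Bottle of gin (750 mL) €20.32: alcohol → 12% → €2.4384
Dining chair €159.51: home furniture → 5% → €7.9755
Laptop €1873.66: electronics → 6% → €112.4196
Coat rack €68.61: home furniture → 5% → €3.4305
Bluetooth speaker €97.22: electronics → 6% → €5.8332
Subtotal = €3120.57; unrounded tax = €188.0089 → €188.01; total due = €3308.58

€3308.58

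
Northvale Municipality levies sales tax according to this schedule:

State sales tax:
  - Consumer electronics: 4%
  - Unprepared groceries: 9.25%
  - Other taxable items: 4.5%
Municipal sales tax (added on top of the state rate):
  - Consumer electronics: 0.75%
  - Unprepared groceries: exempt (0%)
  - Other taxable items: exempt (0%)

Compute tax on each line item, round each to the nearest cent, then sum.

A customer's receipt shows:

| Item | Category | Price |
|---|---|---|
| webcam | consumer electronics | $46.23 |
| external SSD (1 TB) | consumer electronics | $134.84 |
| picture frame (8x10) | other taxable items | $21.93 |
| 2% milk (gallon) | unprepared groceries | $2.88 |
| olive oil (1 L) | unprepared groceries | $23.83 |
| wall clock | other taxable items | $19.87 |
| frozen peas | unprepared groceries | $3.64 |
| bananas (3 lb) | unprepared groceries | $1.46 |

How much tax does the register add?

Webcam $46.23: consumer electronics → 4% + 0.75% municipal = 4.75% → $2.20
External SSD (1 TB) $134.84: consumer electronics → 4% + 0.75% municipal = 4.75% → $6.40
Picture frame (8x10) $21.93: other taxable items → 4.5% + 0% municipal = 4.5% → $0.99
2% milk (gallon) $2.88: unprepared groceries → 9.25% + 0% municipal = 9.25% → $0.27
Olive oil (1 L) $23.83: unprepared groceries → 9.25% + 0% municipal = 9.25% → $2.20
Wall clock $19.87: other taxable items → 4.5% + 0% municipal = 4.5% → $0.89
Frozen peas $3.64: unprepared groceries → 9.25% + 0% municipal = 9.25% → $0.34
Bananas (3 lb) $1.46: unprepared groceries → 9.25% + 0% municipal = 9.25% → $0.14
Total tax = $2.20 + $6.40 + $0.99 + $0.27 + $2.20 + $0.89 + $0.34 + $0.14 = $13.43

$13.43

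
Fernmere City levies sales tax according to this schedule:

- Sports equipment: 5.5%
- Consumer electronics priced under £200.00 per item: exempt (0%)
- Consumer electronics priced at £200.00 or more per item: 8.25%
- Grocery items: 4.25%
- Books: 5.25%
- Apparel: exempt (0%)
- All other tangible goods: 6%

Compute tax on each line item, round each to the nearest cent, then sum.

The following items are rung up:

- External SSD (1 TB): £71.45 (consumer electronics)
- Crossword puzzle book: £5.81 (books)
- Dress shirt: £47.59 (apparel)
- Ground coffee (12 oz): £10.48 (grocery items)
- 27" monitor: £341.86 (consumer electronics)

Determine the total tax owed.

£28.96

External SSD (1 TB) £71.45: consumer electronics, under £200.00 → 0% → £0.00
Crossword puzzle book £5.81: books → 5.25% → £0.31
Dress shirt £47.59: apparel → 0% → £0.00
Ground coffee (12 oz) £10.48: grocery items → 4.25% → £0.45
27" monitor £341.86: consumer electronics, £200.00 or more → 8.25% → £28.20
Total tax = £0.31 + £0.45 + £28.20 = £28.96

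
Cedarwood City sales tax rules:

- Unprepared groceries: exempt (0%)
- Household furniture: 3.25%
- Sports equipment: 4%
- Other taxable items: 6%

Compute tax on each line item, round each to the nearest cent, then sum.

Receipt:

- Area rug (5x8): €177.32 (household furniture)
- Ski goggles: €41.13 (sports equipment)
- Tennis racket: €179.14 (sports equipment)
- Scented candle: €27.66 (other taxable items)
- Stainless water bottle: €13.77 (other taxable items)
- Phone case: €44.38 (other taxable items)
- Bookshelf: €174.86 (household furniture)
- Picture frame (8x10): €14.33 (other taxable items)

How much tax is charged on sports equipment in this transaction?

€8.82

Ski goggles €41.13: sports equipment → 4% → €1.65
Tennis racket €179.14: sports equipment → 4% → €7.17
Tax on sports equipment = €1.65 + €7.17 = €8.82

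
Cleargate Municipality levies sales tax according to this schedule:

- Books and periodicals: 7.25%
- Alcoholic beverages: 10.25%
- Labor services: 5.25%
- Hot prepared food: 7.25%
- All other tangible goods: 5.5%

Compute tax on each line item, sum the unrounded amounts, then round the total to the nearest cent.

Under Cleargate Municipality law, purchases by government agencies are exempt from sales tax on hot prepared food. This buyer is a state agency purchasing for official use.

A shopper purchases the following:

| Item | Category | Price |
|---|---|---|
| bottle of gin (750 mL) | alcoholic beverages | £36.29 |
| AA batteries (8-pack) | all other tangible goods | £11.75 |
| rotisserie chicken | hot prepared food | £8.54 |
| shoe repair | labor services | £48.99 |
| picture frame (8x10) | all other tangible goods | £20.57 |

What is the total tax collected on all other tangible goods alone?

AA batteries (8-pack) £11.75: all other tangible goods → 5.5% → £0.64625
Picture frame (8x10) £20.57: all other tangible goods → 5.5% → £1.13135
Tax on all other tangible goods: unrounded sum = £1.7776 → £1.78

£1.78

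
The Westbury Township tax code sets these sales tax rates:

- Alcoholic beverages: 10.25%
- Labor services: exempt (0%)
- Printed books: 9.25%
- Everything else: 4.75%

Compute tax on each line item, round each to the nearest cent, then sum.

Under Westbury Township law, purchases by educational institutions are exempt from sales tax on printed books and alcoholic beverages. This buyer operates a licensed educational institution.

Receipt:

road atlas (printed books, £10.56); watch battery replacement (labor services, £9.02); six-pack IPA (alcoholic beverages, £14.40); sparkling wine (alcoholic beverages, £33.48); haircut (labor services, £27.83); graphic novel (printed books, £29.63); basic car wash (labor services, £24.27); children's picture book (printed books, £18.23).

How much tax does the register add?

£0.00

Road atlas £10.56: printed books, buyer-exempt → 0% → £0.00
Watch battery replacement £9.02: labor services → 0% → £0.00
Six-pack IPA £14.40: alcoholic beverages, buyer-exempt → 0% → £0.00
Sparkling wine £33.48: alcoholic beverages, buyer-exempt → 0% → £0.00
Haircut £27.83: labor services → 0% → £0.00
Graphic novel £29.63: printed books, buyer-exempt → 0% → £0.00
Basic car wash £24.27: labor services → 0% → £0.00
Children's picture book £18.23: printed books, buyer-exempt → 0% → £0.00
Total tax = £0.00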